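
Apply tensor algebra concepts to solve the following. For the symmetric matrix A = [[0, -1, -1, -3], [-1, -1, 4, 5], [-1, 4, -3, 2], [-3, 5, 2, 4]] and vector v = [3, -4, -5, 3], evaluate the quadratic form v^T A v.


First compute Av:
(Av)_1 = 0*3 + -1*-4 + -1*-5 + -3*3 = 0
(Av)_2 = -1*3 + -1*-4 + 4*-5 + 5*3 = -4
(Av)_3 = -1*3 + 4*-4 + -3*-5 + 2*3 = 2
(Av)_4 = -3*3 + 5*-4 + 2*-5 + 4*3 = -27
Av = [0, -4, 2, -27]
Then v^T (Av) = 3*0 + -4*-4 + -5*2 + 3*-27
= 0 + 16 + -10 + -81 = -75

-75


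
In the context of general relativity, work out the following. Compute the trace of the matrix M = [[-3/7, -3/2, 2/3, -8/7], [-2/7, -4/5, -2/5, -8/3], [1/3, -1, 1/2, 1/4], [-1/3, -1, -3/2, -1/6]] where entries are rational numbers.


The trace is the sum of diagonal entries.
Diagonal: M[1,1] = -3/7, M[2,2] = -4/5, M[3,3] = 1/2, M[4,4] = -1/6
Tr(M) = -3/7 + -4/5 + 1/2 + -1/6
Computing step by step:
After adding M[1,1]: -3/7
After adding M[2,2]: -43/35
After adding M[3,3]: -51/70
After adding M[4,4]: -94/105
Tr(M) = -94/105

-94/105


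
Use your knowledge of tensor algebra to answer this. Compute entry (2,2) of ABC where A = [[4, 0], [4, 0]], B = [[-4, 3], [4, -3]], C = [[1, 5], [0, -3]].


(ABC)_{22} = sum_m (AB)_{2m} C_{m2}. First compute row 2 of AB.
(AB)_{21} = 4*-4 + 0*4 = -16
(AB)_{22} = 4*3 + 0*-3 = 12
Now contract with column 2 of C:
(AB)_{21} * C_{12} = -16 * 5 = -80
(AB)_{22} * C_{22} = 12 * -3 = -36
(ABC)_{22} = -80 + -36 = -116

-116


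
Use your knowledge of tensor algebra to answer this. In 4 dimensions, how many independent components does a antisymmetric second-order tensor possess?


A antisymmetric rank-2 tensor in d dimensions has d(d-1)/2 independent components.
d = 4
d(d-1)/2 = 4 * 3 / 2 = 12 / 2 = 6

6


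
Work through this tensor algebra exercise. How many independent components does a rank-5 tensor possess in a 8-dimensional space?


The number of components of a rank-r tensor in d dimensions is d^r.
Here d = 8 and r = 5.
8^5 = 32768

32768


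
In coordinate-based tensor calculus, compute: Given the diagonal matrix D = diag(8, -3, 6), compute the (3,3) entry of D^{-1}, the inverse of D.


For a diagonal matrix, the inverse has entries (D^{-1})_{ii} = 1/d_{ii}.
The diagonal entries are: d_{11} = 8, d_{22} = -3, d_{33} = 6
We need (D^{-1})_{33} = 1/d_{33} = 1/6 = 1/6

1/6


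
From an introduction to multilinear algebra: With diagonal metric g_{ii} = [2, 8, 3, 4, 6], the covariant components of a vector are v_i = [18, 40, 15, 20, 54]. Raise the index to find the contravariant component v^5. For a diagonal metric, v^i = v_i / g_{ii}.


To raise an index with a diagonal metric: v^i = v_i / g_{ii}.
For index 5: v_5 = 54, g_{55} = 6
v^5 = 54 / 6 = 9

9


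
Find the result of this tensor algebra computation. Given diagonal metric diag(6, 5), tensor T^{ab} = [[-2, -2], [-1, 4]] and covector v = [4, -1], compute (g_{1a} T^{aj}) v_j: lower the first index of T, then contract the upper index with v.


Step 1: lower the first index. For a diagonal metric, g_{ia} T^{aj} = g_{ii} T^{ij} (no sum on i).
g_{11} = 6
S_1{}^1 = 6 * T^{11} = 6 * -2 = -12
S_1{}^2 = 6 * T^{12} = 6 * -2 = -12
Step 2: contract S_1{}^j with v_j.
S_1{}^1 * v_1 = -12 * 4 = -48
S_1{}^2 * v_2 = -12 * -1 = 12
Result = -48 + 12 = -36

-36


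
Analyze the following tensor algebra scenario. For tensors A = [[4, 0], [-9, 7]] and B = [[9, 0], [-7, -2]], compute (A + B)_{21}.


Tensor addition is component-wise: (A + B)_{ij} = A_{ij} + B_{ij}.
A_{21} = -9
B_{21} = -7
(A + B)_{21} = -9 + -7 = -16

-16


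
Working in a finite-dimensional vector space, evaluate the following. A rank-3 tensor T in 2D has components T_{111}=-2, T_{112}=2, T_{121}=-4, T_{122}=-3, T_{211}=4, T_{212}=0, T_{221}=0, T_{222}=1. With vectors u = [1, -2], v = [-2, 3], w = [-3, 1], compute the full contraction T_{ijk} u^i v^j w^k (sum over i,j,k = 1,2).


S = sum over i,j,k of T_{ijk} u_i v_j w_k. Expanding all 8 terms:
T_{111}*u_1*v_1*w_1 = -2*1*-2*-3 = -12  (running total: -12)
T_{112}*u_1*v_1*w_2 = 2*1*-2*1 = -4  (running total: -16)
T_{121}*u_1*v_2*w_1 = -4*1*3*-3 = 36  (running total: 20)
T_{122}*u_1*v_2*w_2 = -3*1*3*1 = -9  (running total: 11)
T_{211}*u_2*v_1*w_1 = 4*-2*-2*-3 = -48  (running total: -37)
T_{212}*u_2*v_1*w_2 = 0*-2*-2*1 = 0  (running total: -37)
T_{221}*u_2*v_2*w_1 = 0*-2*3*-3 = 0  (running total: -37)
T_{222}*u_2*v_2*w_2 = 1*-2*3*1 = -6  (running total: -43)
S = -43

-43


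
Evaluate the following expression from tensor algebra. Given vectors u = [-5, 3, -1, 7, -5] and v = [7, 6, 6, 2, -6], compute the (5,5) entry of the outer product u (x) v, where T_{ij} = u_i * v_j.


The outer product entry T_{ij} = u_i * v_j.
We need i=5, j=5.
u_5 = -5, v_5 = -6
T_{5,5} = -5 * -6 = 30

30


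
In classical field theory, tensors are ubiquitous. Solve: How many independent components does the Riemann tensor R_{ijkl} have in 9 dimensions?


The Riemann tensor in d dimensions has d^2(d^2 - 1)/12 independent components.
d = 9, so d^2 = 81
d^2 - 1 = 80
d^2(d^2 - 1) = 81 * 80 = 6480
Divide by 12: 6480 / 12 = 540

540


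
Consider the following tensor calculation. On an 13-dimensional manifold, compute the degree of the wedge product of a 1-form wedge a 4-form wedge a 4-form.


The degree of a wedge product is the sum of the degrees of the individual forms.
Degrees: 1, 4, 4
Total degree = 1 + 4 + 4 = 9

9


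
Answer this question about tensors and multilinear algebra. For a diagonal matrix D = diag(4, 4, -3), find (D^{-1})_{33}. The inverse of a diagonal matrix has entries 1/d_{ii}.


For a diagonal matrix, the inverse has entries (D^{-1})_{ii} = 1/d_{ii}.
The diagonal entries are: d_{11} = 4, d_{22} = 4, d_{33} = -3
We need (D^{-1})_{33} = 1/d_{33} = 1/-3 = -1/3

-1/3


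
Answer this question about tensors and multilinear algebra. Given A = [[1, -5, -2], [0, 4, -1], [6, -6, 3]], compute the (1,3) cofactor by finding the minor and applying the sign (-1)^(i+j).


To find cofactor C_{13}, delete row 1 and column 3.
The resulting 2x2 submatrix is: [[0, 4], [6, -6]]
Minor M_{13} = 0*-6 - 4*6
  = 0 - 24 = -24
Sign = (-1)^(1+3) = (-1)^4 = 1
Cofactor C_{13} = 1 * -24 = -24

-24


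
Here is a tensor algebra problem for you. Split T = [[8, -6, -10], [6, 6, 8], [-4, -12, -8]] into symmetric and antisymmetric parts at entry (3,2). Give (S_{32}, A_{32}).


T_{32} = -12
T_{23} = 8
S_{32} = (-12 + 8)/2 = -4/2 = -2
A_{32} = (-12 - 8)/2 = -20/2 = -10
Check: S + A = -2 + -10 = -12 = T_{32}.

(-2, -10)


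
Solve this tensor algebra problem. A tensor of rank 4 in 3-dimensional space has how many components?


The number of components of a rank-r tensor in d dimensions is d^r.
Here d = 3 and r = 4.
3^4 = 81

81


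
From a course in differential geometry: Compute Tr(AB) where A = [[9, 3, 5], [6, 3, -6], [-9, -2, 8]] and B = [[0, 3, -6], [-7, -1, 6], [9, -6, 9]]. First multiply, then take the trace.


Tr(AB) = sum_i (AB)_{ii} where (AB)_{ii} = sum_k A_{ik} B_{ki}.
(AB)_{11} = 9*0 + 3*-7 + 5*9 = 24
(AB)_{22} = 6*3 + 3*-1 + -6*-6 = 51
(AB)_{33} = -9*-6 + -2*6 + 8*9 = 114
Tr(AB) = 24 + 51 + 114 = 189

189


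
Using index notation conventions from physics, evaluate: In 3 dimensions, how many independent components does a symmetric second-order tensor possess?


A symmetric rank-2 tensor in d dimensions has d(d+1)/2 independent components.
d = 3
d(d+1)/2 = 3 * 4 / 2 = 12 / 2 = 6

6


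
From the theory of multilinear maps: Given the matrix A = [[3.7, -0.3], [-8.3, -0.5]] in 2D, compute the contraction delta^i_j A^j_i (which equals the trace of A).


The contraction (trace) of a rank-2 tensor is the sum of its diagonal elements.
Diagonal entries: A[1,1] = 3.7, A[2,2] = -0.5
Tr(A) = 3.7 + -0.5 = 3.2

3.2


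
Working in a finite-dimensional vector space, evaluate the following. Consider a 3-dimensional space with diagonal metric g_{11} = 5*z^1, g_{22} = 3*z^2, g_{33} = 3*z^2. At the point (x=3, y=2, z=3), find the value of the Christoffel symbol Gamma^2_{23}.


For a diagonal metric, Gamma^k_{ij} = (1/2) g^{kk} (dg_{ik}/dx_j + dg_{jk}/dx_i - dg_{ij}/dx_k).
The metric is diagonal, so g_{ab} = 0 for a != b.
At the given point: g_{11} = 15, g_{22} = 27, g_{33} = 27
g^{22} = 1/27
dg_{22}/dx_3 = dg_{22}/dx_3 = 18
dg_{32}/dx_2 = 0 (off-diagonal)
dg_{23}/dx_2 = 0 (off-diagonal)
Numerator = 18 + 0 - 0 = 18
Gamma^2_{23} = 18 / (2 * 27) = 1/3

1/3


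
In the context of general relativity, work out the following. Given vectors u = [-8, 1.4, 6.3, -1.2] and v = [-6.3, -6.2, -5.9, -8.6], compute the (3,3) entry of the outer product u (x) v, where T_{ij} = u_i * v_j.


The outer product entry T_{ij} = u_i * v_j.
We need i=3, j=3.
u_3 = 6.3, v_3 = -5.9
T_{3,3} = 6.3 * -5.9 = -37.17

-37.17


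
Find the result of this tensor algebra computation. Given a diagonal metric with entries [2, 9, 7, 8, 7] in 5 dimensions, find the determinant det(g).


For a diagonal metric, the determinant is the product of diagonal entries.
Diagonal entries: 2, 9, 7, 8, 7
det(g) = 2 * 9 * 7 * 8 * 7 = 7056

7056


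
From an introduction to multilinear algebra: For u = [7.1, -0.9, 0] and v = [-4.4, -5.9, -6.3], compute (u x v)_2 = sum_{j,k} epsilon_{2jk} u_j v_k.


(u x v)_2 = sum_{j,k} epsilon_{2jk} u_j v_k. Only permutations of (1,2,3) contribute; the two non-zero terms are:
eps_{213} u_1 v_3 = -1 * 7.1 * -6.3 = 44.73
eps_{231} u_3 v_1 = 1 * 0 * -4.4 = 0
(u x v)_2 = 44.73

44.73


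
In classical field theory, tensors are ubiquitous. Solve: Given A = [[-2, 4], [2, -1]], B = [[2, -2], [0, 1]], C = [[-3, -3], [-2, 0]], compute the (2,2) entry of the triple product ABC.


(ABC)_{22} = sum_m (AB)_{2m} C_{m2}. First compute row 2 of AB.
(AB)_{21} = 2*2 + -1*0 = 4
(AB)_{22} = 2*-2 + -1*1 = -5
Now contract with column 2 of C:
(AB)_{21} * C_{12} = 4 * -3 = -12
(AB)_{22} * C_{22} = -5 * 0 = 0
(ABC)_{22} = -12 + 0 = -12

-12


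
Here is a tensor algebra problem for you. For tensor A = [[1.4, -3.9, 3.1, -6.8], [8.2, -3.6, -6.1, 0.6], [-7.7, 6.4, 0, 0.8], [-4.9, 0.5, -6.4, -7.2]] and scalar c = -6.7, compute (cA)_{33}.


Scalar multiplication: (cA)_{ij} = c * A_{ij}.
c = -6.7
A_{33} = 0
(cA)_{33} = -6.7 * 0 = 0

0


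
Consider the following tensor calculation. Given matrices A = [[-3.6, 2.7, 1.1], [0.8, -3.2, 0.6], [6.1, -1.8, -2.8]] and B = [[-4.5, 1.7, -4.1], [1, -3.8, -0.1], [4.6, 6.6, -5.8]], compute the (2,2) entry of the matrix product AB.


(AB)_{ij} = sum_k A_{ik} B_{kj}.
For i=2, j=2:
A_{21} * B_{12} = 0.8 * 1.7 = 1.36
A_{22} * B_{22} = -3.2 * -3.8 = 12.16
A_{23} * B_{32} = 0.6 * 6.6 = 3.96
Sum = 1.36 + 12.16 + 3.96 = 17.48

17.48


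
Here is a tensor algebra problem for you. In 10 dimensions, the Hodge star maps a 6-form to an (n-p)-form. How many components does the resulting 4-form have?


The Hodge dual of a p-form on an n-dimensional manifold is an (n-p)-form.
n = 10, p = 6, so dual degree = 10 - 6 = 4
The number of components is C(n, n-p) = C(10, 4) = 210

210


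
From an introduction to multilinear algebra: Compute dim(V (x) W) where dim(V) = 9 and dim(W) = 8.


The dimension of a tensor product is the product of dimensions.
dim(V) = 9, dim(W) = 8
dim(V (x) W) = 9 * 8 = 72

72


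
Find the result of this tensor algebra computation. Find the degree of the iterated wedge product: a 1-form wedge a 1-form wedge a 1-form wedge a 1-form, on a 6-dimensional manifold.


The degree of a wedge product is the sum of the degrees of the individual forms.
Degrees: 1, 1, 1, 1
Total degree = 1 + 1 + 1 + 1 = 4

4


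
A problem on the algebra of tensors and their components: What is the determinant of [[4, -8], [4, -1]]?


For a 2x2 matrix [[a, b], [c, d]], det = a*d - b*c.
a = 4, b = -8, c = 4, d = -1
a*d = 4 * -1 = -4
b*c = -8 * 4 = -32
det = -4 - -32 = 28

28


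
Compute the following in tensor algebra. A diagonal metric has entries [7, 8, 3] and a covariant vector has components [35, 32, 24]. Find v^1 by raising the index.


To raise an index with a diagonal metric: v^i = v_i / g_{ii}.
For index 1: v_1 = 35, g_{11} = 7
v^1 = 35 / 7 = 5

5


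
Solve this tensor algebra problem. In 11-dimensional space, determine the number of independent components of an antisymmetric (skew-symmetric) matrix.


An antisymmetric rank-2 tensor satisfies A_{ij} = -A_{ji}, so diagonal entries are zero.
The independent components are the upper-triangular entries: C(n, 2) = n(n-1)/2.
n = 11
C(11, 2) = 11 * 10 / 2 = 110 / 2 = 55

55


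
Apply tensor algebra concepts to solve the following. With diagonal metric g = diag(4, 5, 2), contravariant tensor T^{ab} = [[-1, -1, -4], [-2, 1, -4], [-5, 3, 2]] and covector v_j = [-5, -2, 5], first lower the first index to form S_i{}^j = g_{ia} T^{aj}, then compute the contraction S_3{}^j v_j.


Step 1: lower the first index. For a diagonal metric, g_{ia} T^{aj} = g_{ii} T^{ij} (no sum on i).
g_{33} = 2
S_3{}^1 = 2 * T^{31} = 2 * -5 = -10
S_3{}^2 = 2 * T^{32} = 2 * 3 = 6
S_3{}^3 = 2 * T^{33} = 2 * 2 = 4
Step 2: contract S_3{}^j with v_j.
S_3{}^1 * v_1 = -10 * -5 = 50
S_3{}^2 * v_2 = 6 * -2 = -12
S_3{}^3 * v_3 = 4 * 5 = 20
Result = 50 + -12 + 20 = 58

58


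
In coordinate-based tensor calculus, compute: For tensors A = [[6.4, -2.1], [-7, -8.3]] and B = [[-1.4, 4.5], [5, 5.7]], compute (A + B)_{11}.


Tensor addition is component-wise: (A + B)_{ij} = A_{ij} + B_{ij}.
A_{11} = 6.4
B_{11} = -1.4
(A + B)_{11} = 6.4 + -1.4 = 5

5


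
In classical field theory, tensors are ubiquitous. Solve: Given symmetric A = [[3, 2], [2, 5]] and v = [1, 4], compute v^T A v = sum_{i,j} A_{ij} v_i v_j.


First compute Av:
(Av)_1 = 3*1 + 2*4 = 11
(Av)_2 = 2*1 + 5*4 = 22
Av = [11, 22]
Then v^T (Av) = 1*11 + 4*22
= 11 + 88 = 99

99


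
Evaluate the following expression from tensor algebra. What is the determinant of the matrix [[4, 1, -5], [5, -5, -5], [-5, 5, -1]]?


Expanding along the first row, det(A) = a11*M_11 - a12*M_12 + a13*M_13, where M_1j is the (1,j) minor.
Minor M_11 = -5*-1 - -5*5 = 30
Minor M_12 = 5*-1 - -5*-5 = -30
Minor M_13 = 5*5 - -5*-5 = 0
det = 4*(30) - 1*(-30) + -5*(0)
    = 120 - -30 + 0
    = 150

150


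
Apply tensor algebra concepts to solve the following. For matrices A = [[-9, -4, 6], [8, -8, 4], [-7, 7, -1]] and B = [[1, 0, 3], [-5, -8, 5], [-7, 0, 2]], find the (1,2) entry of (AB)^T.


(AB)^T_{ij} = (AB)_{ji} = sum_k A_{jk} B_{ki}.
For i=1, j=2 we need (AB)_{21}:
A_{21} * B_{11} = 8 * 1 = 8
A_{22} * B_{21} = -8 * -5 = 40
A_{23} * B_{31} = 4 * -7 = -28
Sum = 8 + 40 + -28 = 20

20


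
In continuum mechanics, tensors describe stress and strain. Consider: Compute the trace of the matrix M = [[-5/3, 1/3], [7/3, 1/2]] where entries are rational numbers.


The trace is the sum of diagonal entries.
Diagonal: M[1,1] = -5/3, M[2,2] = 1/2
Tr(M) = -5/3 + 1/2
Computing step by step:
After adding M[1,1]: -5/3
After adding M[2,2]: -7/6
Tr(M) = -7/6

-7/6


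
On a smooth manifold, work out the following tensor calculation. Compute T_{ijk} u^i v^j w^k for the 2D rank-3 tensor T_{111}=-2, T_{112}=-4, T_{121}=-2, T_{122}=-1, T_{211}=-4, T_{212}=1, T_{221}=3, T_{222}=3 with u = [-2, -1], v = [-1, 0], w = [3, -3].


S = sum over i,j,k of T_{ijk} u_i v_j w_k. Expanding all 8 terms:
T_{111}*u_1*v_1*w_1 = -2*-2*-1*3 = -12  (running total: -12)
T_{112}*u_1*v_1*w_2 = -4*-2*-1*-3 = 24  (running total: 12)
T_{121}*u_1*v_2*w_1 = -2*-2*0*3 = 0  (running total: 12)
T_{122}*u_1*v_2*w_2 = -1*-2*0*-3 = 0  (running total: 12)
T_{211}*u_2*v_1*w_1 = -4*-1*-1*3 = -12  (running total: 0)
T_{212}*u_2*v_1*w_2 = 1*-1*-1*-3 = -3  (running total: -3)
T_{221}*u_2*v_2*w_1 = 3*-1*0*3 = 0  (running total: -3)
T_{222}*u_2*v_2*w_2 = 3*-1*0*-3 = 0  (running total: -3)
S = -3

-3


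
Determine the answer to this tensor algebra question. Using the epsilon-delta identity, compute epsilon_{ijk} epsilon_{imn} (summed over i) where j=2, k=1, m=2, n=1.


Using the identity: epsilon_{ijk} epsilon_{imn} = delta_{jm} delta_{kn} - delta_{jn} delta_{km}.
delta_{22} = 1
delta_{11} = 1
delta_{21} = 0
delta_{12} = 0
Result = 1 * 1 - 0 * 0 = 1 - 0 = 1

1


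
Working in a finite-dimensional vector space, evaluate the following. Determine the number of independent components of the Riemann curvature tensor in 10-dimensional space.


The Riemann tensor in d dimensions has d^2(d^2 - 1)/12 independent components.
d = 10, so d^2 = 100
d^2 - 1 = 99
d^2(d^2 - 1) = 100 * 99 = 9900
Divide by 12: 9900 / 12 = 825

825


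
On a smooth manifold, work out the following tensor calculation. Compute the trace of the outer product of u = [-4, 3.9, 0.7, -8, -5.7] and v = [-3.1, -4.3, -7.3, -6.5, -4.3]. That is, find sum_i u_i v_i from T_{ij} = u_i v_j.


The outer product gives T_{ij} = u_i v_j.
The trace (contraction) is Tr(T) = sum_i T_{ii} = sum_i u_i v_i.
Diagonal entries:
T_{11} = u_1 * v_1 = -4 * -3.1 = 12.4
T_{22} = u_2 * v_2 = 3.9 * -4.3 = -16.77
T_{33} = u_3 * v_3 = 0.7 * -7.3 = -5.11
T_{44} = u_4 * v_4 = -8 * -6.5 = 52
T_{55} = u_5 * v_5 = -5.7 * -4.3 = 24.51
Tr(T) = 12.4 + -16.77 + -5.11 + 52 + 24.51 = 67.03

67.03


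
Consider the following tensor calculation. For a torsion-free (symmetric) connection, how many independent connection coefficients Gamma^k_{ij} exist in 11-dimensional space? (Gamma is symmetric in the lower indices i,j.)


Christoffel symbols Gamma^k_{ij} are symmetric in i,j, so there are d * d(d+1)/2 independent symbols.
d = 11
d(d+1)/2 = 11 * 12 / 2 = 66
Total = 11 * 66 = 726

726


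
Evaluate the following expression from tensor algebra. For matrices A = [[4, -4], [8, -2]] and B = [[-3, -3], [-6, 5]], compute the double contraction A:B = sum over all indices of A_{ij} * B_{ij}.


A:B = sum over all i,j of A_{ij} * B_{ij}.
Row 1: 4*-3=-12, -4*-3=12 => row sum = 0
Row 2: 8*-6=-48, -2*5=-10 => row sum = -58
Total = 0 + -58 = -58

-58


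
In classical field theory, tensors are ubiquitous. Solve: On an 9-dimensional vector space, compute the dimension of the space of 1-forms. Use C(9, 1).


The dimension of the space of p-forms on an n-dimensional space is C(n, p).
n = 9, p = 1
C(9, 1) = 9! / (1! * 8!) = 9

9


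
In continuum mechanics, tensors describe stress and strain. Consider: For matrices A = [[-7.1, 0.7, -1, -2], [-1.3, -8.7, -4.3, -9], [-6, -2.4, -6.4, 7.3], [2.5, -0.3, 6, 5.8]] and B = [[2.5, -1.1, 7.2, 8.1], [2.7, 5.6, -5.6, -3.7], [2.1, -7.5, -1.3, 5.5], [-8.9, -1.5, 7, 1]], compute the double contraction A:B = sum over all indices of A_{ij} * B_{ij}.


A:B = sum over all i,j of A_{ij} * B_{ij}.
Row 1: -7.1*2.5=-17.75, 0.7*-1.1=-0.77, -1*7.2=-7.2, -2*8.1=-16.2 => row sum = -41.92
Row 2: -1.3*2.7=-3.51, -8.7*5.6=-48.72, -4.3*-5.6=24.08, -9*-3.7=33.3 => row sum = 5.15
Row 3: -6*2.1=-12.6, -2.4*-7.5=18, -6.4*-1.3=8.32, 7.3*5.5=40.15 => row sum = 53.87
Row 4: 2.5*-8.9=-22.25, -0.3*-1.5=0.45, 6*7=42, 5.8*1=5.8 => row sum = 26
Total = -41.92 + 5.15 + 53.87 + 26 = 43.1

43.1


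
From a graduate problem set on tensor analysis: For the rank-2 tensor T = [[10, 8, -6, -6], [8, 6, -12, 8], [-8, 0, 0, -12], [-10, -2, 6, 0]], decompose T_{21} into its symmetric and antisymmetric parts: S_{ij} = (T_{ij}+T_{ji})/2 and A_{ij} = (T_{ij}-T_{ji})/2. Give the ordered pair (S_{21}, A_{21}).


T_{21} = 8
T_{12} = 8
S_{21} = (8 + 8)/2 = 16/2 = 8
A_{21} = (8 - 8)/2 = 0/2 = 0
Check: S + A = 8 + 0 = 8 = T_{21}.

(8, 0)


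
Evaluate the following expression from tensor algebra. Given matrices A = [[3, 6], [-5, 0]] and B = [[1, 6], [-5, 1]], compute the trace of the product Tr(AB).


Tr(AB) = sum_i (AB)_{ii} where (AB)_{ii} = sum_k A_{ik} B_{ki}.
(AB)_{11} = 3*1 + 6*-5 = -27
(AB)_{22} = -5*6 + 0*1 = -30
Tr(AB) = -27 + -30 = -57

-57


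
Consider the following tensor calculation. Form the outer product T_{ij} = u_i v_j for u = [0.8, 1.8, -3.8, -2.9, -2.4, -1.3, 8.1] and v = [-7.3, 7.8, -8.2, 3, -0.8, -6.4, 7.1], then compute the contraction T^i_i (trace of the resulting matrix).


The outer product gives T_{ij} = u_i v_j.
The trace (contraction) is Tr(T) = sum_i T_{ii} = sum_i u_i v_i.
Diagonal entries:
T_{11} = u_1 * v_1 = 0.8 * -7.3 = -5.84
T_{22} = u_2 * v_2 = 1.8 * 7.8 = 14.04
T_{33} = u_3 * v_3 = -3.8 * -8.2 = 31.16
T_{44} = u_4 * v_4 = -2.9 * 3 = -8.7
T_{55} = u_5 * v_5 = -2.4 * -0.8 = 1.92
T_{66} = u_6 * v_6 = -1.3 * -6.4 = 8.32
T_{77} = u_7 * v_7 = 8.1 * 7.1 = 57.51
Tr(T) = -5.84 + 14.04 + 31.16 + -8.7 + 1.92 + 8.32 + 57.51 = 98.41

98.41


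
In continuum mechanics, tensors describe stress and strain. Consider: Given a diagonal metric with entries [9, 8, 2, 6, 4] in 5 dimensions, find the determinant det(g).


For a diagonal metric, the determinant is the product of diagonal entries.
Diagonal entries: 9, 8, 2, 6, 4
det(g) = 9 * 8 * 2 * 6 * 4 = 3456

3456


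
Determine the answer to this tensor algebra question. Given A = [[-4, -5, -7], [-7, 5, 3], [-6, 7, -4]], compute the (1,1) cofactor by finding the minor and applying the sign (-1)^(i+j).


To find cofactor C_{11}, delete row 1 and column 1.
The resulting 2x2 submatrix is: [[5, 3], [7, -4]]
Minor M_{11} = 5*-4 - 3*7
  = -20 - 21 = -41
Sign = (-1)^(1+1) = (-1)^2 = 1
Cofactor C_{11} = 1 * -41 = -41

-41


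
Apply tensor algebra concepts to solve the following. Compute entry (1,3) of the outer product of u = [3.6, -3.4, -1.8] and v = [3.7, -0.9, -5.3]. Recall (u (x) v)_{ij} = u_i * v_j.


The outer product entry T_{ij} = u_i * v_j.
We need i=1, j=3.
u_1 = 3.6, v_3 = -5.3
T_{1,3} = 3.6 * -5.3 = -19.08

-19.08


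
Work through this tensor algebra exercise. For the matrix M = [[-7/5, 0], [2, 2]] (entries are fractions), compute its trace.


The trace is the sum of diagonal entries.
Diagonal: M[1,1] = -7/5, M[2,2] = 2
Tr(M) = -7/5 + 2
Computing step by step:
After adding M[1,1]: -7/5
After adding M[2,2]: 3/5
Tr(M) = 3/5

3/5


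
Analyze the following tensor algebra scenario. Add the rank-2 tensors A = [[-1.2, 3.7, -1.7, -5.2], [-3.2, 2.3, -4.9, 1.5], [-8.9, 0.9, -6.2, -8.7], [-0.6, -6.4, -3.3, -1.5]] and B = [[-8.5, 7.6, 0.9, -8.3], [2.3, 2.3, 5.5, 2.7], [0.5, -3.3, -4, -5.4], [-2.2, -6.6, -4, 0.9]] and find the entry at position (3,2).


Tensor addition is component-wise: (A + B)_{ij} = A_{ij} + B_{ij}.
A_{32} = 0.9
B_{32} = -3.3
(A + B)_{32} = 0.9 + -3.3 = -2.4

-2.4


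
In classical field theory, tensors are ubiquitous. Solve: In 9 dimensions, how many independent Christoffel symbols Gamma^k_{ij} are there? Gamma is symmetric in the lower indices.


Christoffel symbols Gamma^k_{ij} are symmetric in i,j, so there are d * d(d+1)/2 independent symbols.
d = 9
d(d+1)/2 = 9 * 10 / 2 = 45
Total = 9 * 45 = 405

405


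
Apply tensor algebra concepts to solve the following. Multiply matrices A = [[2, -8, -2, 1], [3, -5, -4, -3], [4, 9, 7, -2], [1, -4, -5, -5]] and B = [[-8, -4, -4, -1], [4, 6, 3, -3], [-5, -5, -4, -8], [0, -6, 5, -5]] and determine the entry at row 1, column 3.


(AB)_{ij} = sum_k A_{ik} B_{kj}.
For i=1, j=3:
A_{11} * B_{13} = 2 * -4 = -8
A_{12} * B_{23} = -8 * 3 = -24
A_{13} * B_{33} = -2 * -4 = 8
A_{14} * B_{43} = 1 * 5 = 5
Sum = -8 + -24 + 8 + 5 = -19

-19


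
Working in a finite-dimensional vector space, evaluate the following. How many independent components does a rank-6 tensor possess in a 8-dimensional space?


The number of components of a rank-r tensor in d dimensions is d^r.
Here d = 8 and r = 6.
8^6 = 262144

262144


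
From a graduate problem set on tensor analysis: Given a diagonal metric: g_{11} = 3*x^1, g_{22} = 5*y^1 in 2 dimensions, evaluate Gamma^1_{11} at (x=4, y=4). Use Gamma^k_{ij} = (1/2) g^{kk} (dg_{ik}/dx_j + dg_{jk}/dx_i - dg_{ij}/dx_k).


For a diagonal metric, Gamma^k_{ij} = (1/2) g^{kk} (dg_{ik}/dx_j + dg_{jk}/dx_i - dg_{ij}/dx_k).
The metric is diagonal, so g_{ab} = 0 for a != b.
At the given point: g_{11} = 12, g_{22} = 20
g^{11} = 1/12
dg_{11}/dx_1 = dg_{11}/dx_1 = 3
dg_{11}/dx_1 = dg_{11}/dx_1 = 3
dg_{11}/dx_1 = dg_{11}/dx_1 = 3
Numerator = 3 + 3 - 3 = 3
Gamma^1_{11} = 3 / (2 * 12) = 1/8

1/8


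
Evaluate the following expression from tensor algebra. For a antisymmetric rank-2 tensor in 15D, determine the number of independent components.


A antisymmetric rank-2 tensor in d dimensions has d(d-1)/2 independent components.
d = 15
d(d-1)/2 = 15 * 14 / 2 = 210 / 2 = 105

105


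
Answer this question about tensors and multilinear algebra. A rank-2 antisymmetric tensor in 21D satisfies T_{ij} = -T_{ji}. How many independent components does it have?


An antisymmetric rank-2 tensor satisfies A_{ij} = -A_{ji}, so diagonal entries are zero.
The independent components are the upper-triangular entries: C(n, 2) = n(n-1)/2.
n = 21
C(21, 2) = 21 * 20 / 2 = 420 / 2 = 210

210


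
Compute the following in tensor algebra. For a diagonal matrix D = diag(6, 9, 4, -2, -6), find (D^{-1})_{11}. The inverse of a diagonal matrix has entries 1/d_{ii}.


For a diagonal matrix, the inverse has entries (D^{-1})_{ii} = 1/d_{ii}.
The diagonal entries are: d_{11} = 6, d_{22} = 9, d_{33} = 4, d_{44} = -2, d_{55} = -6
We need (D^{-1})_{11} = 1/d_{11} = 1/6 = 1/6

1/6


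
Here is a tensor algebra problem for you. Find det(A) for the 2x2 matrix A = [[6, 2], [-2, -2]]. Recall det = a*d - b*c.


For a 2x2 matrix [[a, b], [c, d]], det = a*d - b*c.
a = 6, b = 2, c = -2, d = -2
a*d = 6 * -2 = -12
b*c = 2 * -2 = -4
det = -12 - -4 = -8

-8


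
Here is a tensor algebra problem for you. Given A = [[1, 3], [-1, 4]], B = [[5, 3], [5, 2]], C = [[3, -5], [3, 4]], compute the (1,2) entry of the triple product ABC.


(ABC)_{12} = sum_m (AB)_{1m} C_{m2}. First compute row 1 of AB.
(AB)_{11} = 1*5 + 3*5 = 20
(AB)_{12} = 1*3 + 3*2 = 9
Now contract with column 2 of C:
(AB)_{11} * C_{12} = 20 * -5 = -100
(AB)_{12} * C_{22} = 9 * 4 = 36
(ABC)_{12} = -100 + 36 = -64

-64


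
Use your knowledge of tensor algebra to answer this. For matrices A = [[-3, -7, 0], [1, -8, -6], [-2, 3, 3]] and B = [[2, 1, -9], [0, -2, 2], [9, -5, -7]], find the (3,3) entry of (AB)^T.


(AB)^T_{ij} = (AB)_{ji} = sum_k A_{jk} B_{ki}.
For i=3, j=3 we need (AB)_{33}:
A_{31} * B_{13} = -2 * -9 = 18
A_{32} * B_{23} = 3 * 2 = 6
A_{33} * B_{33} = 3 * -7 = -21
Sum = 18 + 6 + -21 = 3

3


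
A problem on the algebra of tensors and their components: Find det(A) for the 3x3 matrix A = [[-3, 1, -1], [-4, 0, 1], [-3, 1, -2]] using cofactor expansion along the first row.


Expanding along the first row, det(A) = a11*M_11 - a12*M_12 + a13*M_13, where M_1j is the (1,j) minor.
Minor M_11 = 0*-2 - 1*1 = -1
Minor M_12 = -4*-2 - 1*-3 = 11
Minor M_13 = -4*1 - 0*-3 = -4
det = -3*(-1) - 1*(11) + -1*(-4)
    = 3 - 11 + 4
    = -4

-4


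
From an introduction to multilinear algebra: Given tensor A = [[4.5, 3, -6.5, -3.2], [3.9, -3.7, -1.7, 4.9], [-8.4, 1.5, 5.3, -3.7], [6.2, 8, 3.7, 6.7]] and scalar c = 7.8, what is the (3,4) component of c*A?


Scalar multiplication: (cA)_{ij} = c * A_{ij}.
c = 7.8
A_{34} = -3.7
(cA)_{34} = 7.8 * -3.7 = -28.86

-28.86


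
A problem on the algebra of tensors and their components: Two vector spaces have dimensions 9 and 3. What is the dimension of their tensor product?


The dimension of a tensor product is the product of dimensions.
dim(V) = 9, dim(W) = 3
dim(V (x) W) = 9 * 3 = 27

27


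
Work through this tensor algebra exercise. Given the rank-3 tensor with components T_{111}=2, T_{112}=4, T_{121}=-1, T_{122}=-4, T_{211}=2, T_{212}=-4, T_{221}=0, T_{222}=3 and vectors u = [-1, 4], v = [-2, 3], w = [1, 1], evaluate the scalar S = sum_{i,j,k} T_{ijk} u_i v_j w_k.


S = sum over i,j,k of T_{ijk} u_i v_j w_k. Expanding all 8 terms:
T_{111}*u_1*v_1*w_1 = 2*-1*-2*1 = 4  (running total: 4)
T_{112}*u_1*v_1*w_2 = 4*-1*-2*1 = 8  (running total: 12)
T_{121}*u_1*v_2*w_1 = -1*-1*3*1 = 3  (running total: 15)
T_{122}*u_1*v_2*w_2 = -4*-1*3*1 = 12  (running total: 27)
T_{211}*u_2*v_1*w_1 = 2*4*-2*1 = -16  (running total: 11)
T_{212}*u_2*v_1*w_2 = -4*4*-2*1 = 32  (running total: 43)
T_{221}*u_2*v_2*w_1 = 0*4*3*1 = 0  (running total: 43)
T_{222}*u_2*v_2*w_2 = 3*4*3*1 = 36  (running total: 79)
S = 79

79


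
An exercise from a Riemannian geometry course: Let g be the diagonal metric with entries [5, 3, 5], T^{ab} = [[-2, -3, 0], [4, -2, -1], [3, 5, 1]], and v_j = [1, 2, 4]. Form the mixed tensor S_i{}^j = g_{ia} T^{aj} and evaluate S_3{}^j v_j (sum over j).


Step 1: lower the first index. For a diagonal metric, g_{ia} T^{aj} = g_{ii} T^{ij} (no sum on i).
g_{33} = 5
S_3{}^1 = 5 * T^{31} = 5 * 3 = 15
S_3{}^2 = 5 * T^{32} = 5 * 5 = 25
S_3{}^3 = 5 * T^{33} = 5 * 1 = 5
Step 2: contract S_3{}^j with v_j.
S_3{}^1 * v_1 = 15 * 1 = 15
S_3{}^2 * v_2 = 25 * 2 = 50
S_3{}^3 * v_3 = 5 * 4 = 20
Result = 15 + 50 + 20 = 85

85


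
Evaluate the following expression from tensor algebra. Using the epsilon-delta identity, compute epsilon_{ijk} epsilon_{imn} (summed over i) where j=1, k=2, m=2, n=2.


Using the identity: epsilon_{ijk} epsilon_{imn} = delta_{jm} delta_{kn} - delta_{jn} delta_{km}.
delta_{12} = 0
delta_{22} = 1
delta_{12} = 0
delta_{22} = 1
Result = 0 * 1 - 0 * 1 = 0 - 0 = 0

0


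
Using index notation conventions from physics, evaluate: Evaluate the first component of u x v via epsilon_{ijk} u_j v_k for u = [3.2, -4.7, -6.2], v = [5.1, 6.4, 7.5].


(u x v)_1 = sum_{j,k} epsilon_{1jk} u_j v_k. Only permutations of (1,2,3) contribute; the two non-zero terms are:
eps_{123} u_2 v_3 = 1 * -4.7 * 7.5 = -35.25
eps_{132} u_3 v_2 = -1 * -6.2 * 6.4 = 39.68
(u x v)_1 = 4.43

4.43


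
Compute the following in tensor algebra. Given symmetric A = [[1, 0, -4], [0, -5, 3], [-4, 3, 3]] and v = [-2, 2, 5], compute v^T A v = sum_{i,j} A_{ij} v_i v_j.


First compute Av:
(Av)_1 = 1*-2 + 0*2 + -4*5 = -22
(Av)_2 = 0*-2 + -5*2 + 3*5 = 5
(Av)_3 = -4*-2 + 3*2 + 3*5 = 29
Av = [-22, 5, 29]
Then v^T (Av) = -2*-22 + 2*5 + 5*29
= 44 + 10 + 145 = 199

199


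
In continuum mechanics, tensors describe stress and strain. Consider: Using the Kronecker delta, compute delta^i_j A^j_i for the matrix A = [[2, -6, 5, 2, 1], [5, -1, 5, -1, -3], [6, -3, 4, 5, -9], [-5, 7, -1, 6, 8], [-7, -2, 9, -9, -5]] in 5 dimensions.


The contraction (trace) of a rank-2 tensor is the sum of its diagonal elements.
Diagonal entries: A[1,1] = 2, A[2,2] = -1, A[3,3] = 4, A[4,4] = 6, A[5,5] = -5
Tr(A) = 2 + -1 + 4 + 6 + -5 = 6

6


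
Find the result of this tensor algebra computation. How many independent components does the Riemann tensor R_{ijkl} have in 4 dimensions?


The Riemann tensor in d dimensions has d^2(d^2 - 1)/12 independent components.
d = 4, so d^2 = 16
d^2 - 1 = 15
d^2(d^2 - 1) = 16 * 15 = 240
Divide by 12: 240 / 12 = 20

20


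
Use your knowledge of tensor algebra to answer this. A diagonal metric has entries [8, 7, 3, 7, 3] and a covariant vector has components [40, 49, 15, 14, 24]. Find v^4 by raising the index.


To raise an index with a diagonal metric: v^i = v_i / g_{ii}.
For index 4: v_4 = 14, g_{44} = 7
v^4 = 14 / 7 = 2

2


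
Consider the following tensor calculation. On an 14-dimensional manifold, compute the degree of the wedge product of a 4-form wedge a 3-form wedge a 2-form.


The degree of a wedge product is the sum of the degrees of the individual forms.
Degrees: 4, 3, 2
Total degree = 4 + 3 + 2 = 9

9


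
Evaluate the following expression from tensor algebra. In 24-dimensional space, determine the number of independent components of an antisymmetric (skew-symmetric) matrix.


An antisymmetric rank-2 tensor satisfies A_{ij} = -A_{ji}, so diagonal entries are zero.
The independent components are the upper-triangular entries: C(n, 2) = n(n-1)/2.
n = 24
C(24, 2) = 24 * 23 / 2 = 552 / 2 = 276

276


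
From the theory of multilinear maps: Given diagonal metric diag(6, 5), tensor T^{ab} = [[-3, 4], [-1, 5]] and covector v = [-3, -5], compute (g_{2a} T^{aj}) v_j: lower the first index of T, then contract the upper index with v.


Step 1: lower the first index. For a diagonal metric, g_{ia} T^{aj} = g_{ii} T^{ij} (no sum on i).
g_{22} = 5
S_2{}^1 = 5 * T^{21} = 5 * -1 = -5
S_2{}^2 = 5 * T^{22} = 5 * 5 = 25
Step 2: contract S_2{}^j with v_j.
S_2{}^1 * v_1 = -5 * -3 = 15
S_2{}^2 * v_2 = 25 * -5 = -125
Result = 15 + -125 = -110

-110


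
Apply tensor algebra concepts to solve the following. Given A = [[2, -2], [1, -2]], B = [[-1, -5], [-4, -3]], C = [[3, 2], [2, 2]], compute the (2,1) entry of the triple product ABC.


(ABC)_{21} = sum_m (AB)_{2m} C_{m1}. First compute row 2 of AB.
(AB)_{21} = 1*-1 + -2*-4 = 7
(AB)_{22} = 1*-5 + -2*-3 = 1
Now contract with column 1 of C:
(AB)_{21} * C_{11} = 7 * 3 = 21
(AB)_{22} * C_{21} = 1 * 2 = 2
(ABC)_{21} = 21 + 2 = 23

23


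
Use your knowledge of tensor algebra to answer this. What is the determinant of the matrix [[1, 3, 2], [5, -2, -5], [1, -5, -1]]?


Expanding along the first row, det(A) = a11*M_11 - a12*M_12 + a13*M_13, where M_1j is the (1,j) minor.
Minor M_11 = -2*-1 - -5*-5 = -23
Minor M_12 = 5*-1 - -5*1 = 0
Minor M_13 = 5*-5 - -2*1 = -23
det = 1*(-23) - 3*(0) + 2*(-23)
    = -23 - 0 + -46
    = -69

-69


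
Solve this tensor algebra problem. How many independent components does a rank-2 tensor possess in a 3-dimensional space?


The number of components of a rank-r tensor in d dimensions is d^r.
Here d = 3 and r = 2.
3^2 = 9

9


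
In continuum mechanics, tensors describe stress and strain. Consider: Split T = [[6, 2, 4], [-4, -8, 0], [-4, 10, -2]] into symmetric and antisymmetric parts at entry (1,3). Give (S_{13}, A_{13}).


T_{13} = 4
T_{31} = -4
S_{13} = (4 + -4)/2 = 0/2 = 0
A_{13} = (4 - -4)/2 = 8/2 = 4
Check: S + A = 0 + 4 = 4 = T_{13}.

(0, 4)


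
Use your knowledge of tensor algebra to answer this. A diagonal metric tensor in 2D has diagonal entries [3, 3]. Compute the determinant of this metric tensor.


For a diagonal metric, the determinant is the product of diagonal entries.
Diagonal entries: 3, 3
det(g) = 3 * 3 = 9

9


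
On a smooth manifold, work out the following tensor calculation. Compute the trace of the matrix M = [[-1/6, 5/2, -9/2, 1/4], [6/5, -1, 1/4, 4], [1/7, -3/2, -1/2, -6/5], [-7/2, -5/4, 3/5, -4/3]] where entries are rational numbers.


The trace is the sum of diagonal entries.
Diagonal: M[1,1] = -1/6, M[2,2] = -1, M[3,3] = -1/2, M[4,4] = -4/3
Tr(M) = -1/6 + -1 + -1/2 + -4/3
Computing step by step:
After adding M[1,1]: -1/6
After adding M[2,2]: -7/6
After adding M[3,3]: -5/3
After adding M[4,4]: -3
Tr(M) = -3

-3


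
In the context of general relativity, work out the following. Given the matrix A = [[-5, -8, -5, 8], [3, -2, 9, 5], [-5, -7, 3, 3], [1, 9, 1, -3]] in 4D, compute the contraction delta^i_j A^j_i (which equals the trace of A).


The contraction (trace) of a rank-2 tensor is the sum of its diagonal elements.
Diagonal entries: A[1,1] = -5, A[2,2] = -2, A[3,3] = 3, A[4,4] = -3
Tr(A) = -5 + -2 + 3 + -3 = -7

-7


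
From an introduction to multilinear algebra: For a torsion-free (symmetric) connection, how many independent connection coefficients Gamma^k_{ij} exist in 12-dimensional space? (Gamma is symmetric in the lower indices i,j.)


Christoffel symbols Gamma^k_{ij} are symmetric in i,j, so there are d * d(d+1)/2 independent symbols.
d = 12
d(d+1)/2 = 12 * 13 / 2 = 78
Total = 12 * 78 = 936

936


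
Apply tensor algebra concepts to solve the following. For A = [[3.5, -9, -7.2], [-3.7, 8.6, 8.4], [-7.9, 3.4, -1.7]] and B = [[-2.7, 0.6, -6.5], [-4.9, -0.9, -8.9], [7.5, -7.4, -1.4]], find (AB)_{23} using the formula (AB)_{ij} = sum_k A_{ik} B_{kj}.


(AB)_{ij} = sum_k A_{ik} B_{kj}.
For i=2, j=3:
A_{21} * B_{13} = -3.7 * -6.5 = 24.05
A_{22} * B_{23} = 8.6 * -8.9 = -76.54
A_{23} * B_{33} = 8.4 * -1.4 = -11.76
Sum = 24.05 + -76.54 + -11.76 = -64.25

-64.25


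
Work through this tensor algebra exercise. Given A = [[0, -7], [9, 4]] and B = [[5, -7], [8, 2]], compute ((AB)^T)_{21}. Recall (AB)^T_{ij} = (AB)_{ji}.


(AB)^T_{ij} = (AB)_{ji} = sum_k A_{jk} B_{ki}.
For i=2, j=1 we need (AB)_{12}:
A_{11} * B_{12} = 0 * -7 = 0
A_{12} * B_{22} = -7 * 2 = -14
Sum = 0 + -14 = -14

-14


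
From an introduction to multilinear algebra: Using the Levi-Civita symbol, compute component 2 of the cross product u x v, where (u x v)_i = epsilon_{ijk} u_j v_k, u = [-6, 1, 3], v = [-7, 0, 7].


(u x v)_2 = sum_{j,k} epsilon_{2jk} u_j v_k. Only permutations of (1,2,3) contribute; the two non-zero terms are:
eps_{213} u_1 v_3 = -1 * -6 * 7 = 42
eps_{231} u_3 v_1 = 1 * 3 * -7 = -21
(u x v)_2 = 21

21


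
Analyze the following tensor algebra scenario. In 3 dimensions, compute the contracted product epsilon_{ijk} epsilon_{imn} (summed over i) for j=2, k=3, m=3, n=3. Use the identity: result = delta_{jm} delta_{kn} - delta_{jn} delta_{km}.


Using the identity: epsilon_{ijk} epsilon_{imn} = delta_{jm} delta_{kn} - delta_{jn} delta_{km}.
delta_{23} = 0
delta_{33} = 1
delta_{23} = 0
delta_{33} = 1
Result = 0 * 1 - 0 * 1 = 0 - 0 = 0

0


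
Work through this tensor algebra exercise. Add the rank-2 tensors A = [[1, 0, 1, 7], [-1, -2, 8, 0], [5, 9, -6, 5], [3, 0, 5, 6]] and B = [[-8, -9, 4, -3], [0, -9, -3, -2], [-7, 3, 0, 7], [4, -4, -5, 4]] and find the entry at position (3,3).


Tensor addition is component-wise: (A + B)_{ij} = A_{ij} + B_{ij}.
A_{33} = -6
B_{33} = 0
(A + B)_{33} = -6 + 0 = -6

-6


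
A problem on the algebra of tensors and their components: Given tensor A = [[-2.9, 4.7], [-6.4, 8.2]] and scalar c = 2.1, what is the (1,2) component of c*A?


Scalar multiplication: (cA)_{ij} = c * A_{ij}.
c = 2.1
A_{12} = 4.7
(cA)_{12} = 2.1 * 4.7 = 9.87

9.87


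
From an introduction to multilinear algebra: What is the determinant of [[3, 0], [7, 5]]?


For a 2x2 matrix [[a, b], [c, d]], det = a*d - b*c.
a = 3, b = 0, c = 7, d = 5
a*d = 3 * 5 = 15
b*c = 0 * 7 = 0
det = 15 - 0 = 15

15


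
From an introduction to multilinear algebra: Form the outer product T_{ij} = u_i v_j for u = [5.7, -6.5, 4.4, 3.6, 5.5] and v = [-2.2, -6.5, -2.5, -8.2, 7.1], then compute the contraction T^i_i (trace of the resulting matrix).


The outer product gives T_{ij} = u_i v_j.
The trace (contraction) is Tr(T) = sum_i T_{ii} = sum_i u_i v_i.
Diagonal entries:
T_{11} = u_1 * v_1 = 5.7 * -2.2 = -12.54
T_{22} = u_2 * v_2 = -6.5 * -6.5 = 42.25
T_{33} = u_3 * v_3 = 4.4 * -2.5 = -11
T_{44} = u_4 * v_4 = 3.6 * -8.2 = -29.52
T_{55} = u_5 * v_5 = 5.5 * 7.1 = 39.05
Tr(T) = -12.54 + 42.25 + -11 + -29.52 + 39.05 = 28.24

28.24


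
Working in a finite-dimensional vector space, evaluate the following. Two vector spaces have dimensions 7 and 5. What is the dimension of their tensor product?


The dimension of a tensor product is the product of dimensions.
dim(V) = 7, dim(W) = 5
dim(V (x) W) = 7 * 5 = 35

35


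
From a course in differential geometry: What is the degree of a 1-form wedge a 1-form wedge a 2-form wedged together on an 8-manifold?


The degree of a wedge product is the sum of the degrees of the individual forms.
Degrees: 1, 1, 2
Total degree = 1 + 1 + 2 = 4

4


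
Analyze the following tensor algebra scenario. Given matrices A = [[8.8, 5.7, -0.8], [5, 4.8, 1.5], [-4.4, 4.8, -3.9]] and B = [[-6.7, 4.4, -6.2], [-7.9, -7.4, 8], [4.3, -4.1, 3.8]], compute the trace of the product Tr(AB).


Tr(AB) = sum_i (AB)_{ii} where (AB)_{ii} = sum_k A_{ik} B_{ki}.
(AB)_{11} = 8.8*-6.7 + 5.7*-7.9 + -0.8*4.3 = -107.43
(AB)_{22} = 5*4.4 + 4.8*-7.4 + 1.5*-4.1 = -19.67
(AB)_{33} = -4.4*-6.2 + 4.8*8 + -3.9*3.8 = 50.86
Tr(AB) = -107.43 + -19.67 + 50.86 = -76.24

-76.24


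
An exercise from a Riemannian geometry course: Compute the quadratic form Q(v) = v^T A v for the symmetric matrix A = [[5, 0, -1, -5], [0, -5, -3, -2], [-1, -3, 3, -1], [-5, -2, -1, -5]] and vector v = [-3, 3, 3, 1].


First compute Av:
(Av)_1 = 5*-3 + 0*3 + -1*3 + -5*1 = -23
(Av)_2 = 0*-3 + -5*3 + -3*3 + -2*1 = -26
(Av)_3 = -1*-3 + -3*3 + 3*3 + -1*1 = 2
(Av)_4 = -5*-3 + -2*3 + -1*3 + -5*1 = 1
Av = [-23, -26, 2, 1]
Then v^T (Av) = -3*-23 + 3*-26 + 3*2 + 1*1
= 69 + -78 + 6 + 1 = -2

-2


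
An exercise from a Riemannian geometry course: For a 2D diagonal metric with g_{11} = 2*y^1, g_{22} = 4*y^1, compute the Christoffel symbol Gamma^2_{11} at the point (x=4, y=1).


For a diagonal metric, Gamma^k_{ij} = (1/2) g^{kk} (dg_{ik}/dx_j + dg_{jk}/dx_i - dg_{ij}/dx_k).
The metric is diagonal, so g_{ab} = 0 for a != b.
At the given point: g_{11} = 2, g_{22} = 4
g^{22} = 1/4
dg_{12}/dx_1 = 0 (off-diagonal)
dg_{12}/dx_1 = 0 (off-diagonal)
dg_{11}/dx_2 = dg_{11}/dx_2 = 2
Numerator = 0 + 0 - 2 = -2
Gamma^2_{11} = -2 / (2 * 4) = -1/4

-1/4
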